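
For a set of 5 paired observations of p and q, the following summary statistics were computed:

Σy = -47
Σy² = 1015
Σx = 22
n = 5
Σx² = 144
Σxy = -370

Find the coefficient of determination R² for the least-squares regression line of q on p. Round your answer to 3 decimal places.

Sxx = Σx² − (Σx)²/n = 144 − 96.8 = 47.2
Sxy = Σxy − (Σx)(Σy)/n = -370 − (-206.8) = -163.2
Syy = Σy² − (Σy)²/n = 1015 − 441.8 = 573.2
R² = Sxy²/(Sxx·Syy) = (-163.2)²/(47.2·573.2) = 0.984447

0.984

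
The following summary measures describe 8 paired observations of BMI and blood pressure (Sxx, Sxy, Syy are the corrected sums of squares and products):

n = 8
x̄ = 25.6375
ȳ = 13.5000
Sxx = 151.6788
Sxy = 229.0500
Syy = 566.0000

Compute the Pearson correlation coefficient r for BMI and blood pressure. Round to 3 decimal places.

r = Sxy/√(Sxx·Syy) = 229.05/√(85850.2008) = 229.05/293.002049 = 0.781735

0.782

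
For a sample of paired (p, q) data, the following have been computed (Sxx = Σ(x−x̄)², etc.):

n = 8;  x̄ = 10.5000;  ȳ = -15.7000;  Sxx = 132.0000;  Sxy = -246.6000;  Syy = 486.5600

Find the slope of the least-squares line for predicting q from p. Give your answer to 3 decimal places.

-1.868

b = Sxy/Sxx = -246.6/132 = -1.868182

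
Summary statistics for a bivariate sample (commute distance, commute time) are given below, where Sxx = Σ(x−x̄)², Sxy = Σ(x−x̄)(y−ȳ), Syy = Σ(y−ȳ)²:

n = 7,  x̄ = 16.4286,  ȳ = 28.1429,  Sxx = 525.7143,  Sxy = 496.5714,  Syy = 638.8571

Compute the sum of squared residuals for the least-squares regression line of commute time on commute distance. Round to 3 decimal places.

169.813

b = Sxy/Sxx = 496.5714/525.7143 = 0.944565
SSE = Syy − b·Sxy = 638.8571 − 0.944565·496.5714 = 169.813067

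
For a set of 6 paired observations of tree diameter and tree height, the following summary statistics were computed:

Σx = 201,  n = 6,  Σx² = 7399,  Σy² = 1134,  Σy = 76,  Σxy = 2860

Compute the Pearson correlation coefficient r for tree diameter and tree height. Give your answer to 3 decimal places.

Sxx = Σx² − (Σx)²/n = 7399 − 6733.5 = 665.5
Sxy = Σxy − (Σx)(Σy)/n = 2860 − 2546 = 314
Syy = Σy² − (Σy)²/n = 1134 − 962.666667 = 171.333333
r = Sxy/√(Sxx·Syy) = 314/√(114022.333333) = 314/337.671932 = 0.929897

0.930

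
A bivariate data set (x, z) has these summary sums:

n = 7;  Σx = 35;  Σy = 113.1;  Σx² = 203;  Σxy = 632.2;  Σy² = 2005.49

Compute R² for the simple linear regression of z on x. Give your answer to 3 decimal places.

Sxx = Σx² − (Σx)²/n = 203 − 175 = 28
Sxy = Σxy − (Σx)(Σy)/n = 632.2 − 565.5 = 66.7
Syy = Σy² − (Σy)²/n = 2005.49 − 1827.372857 = 178.117143
R² = Sxy²/(Sxx·Syy) = (66.7)²/(28·178.117143) = 0.892047

0.892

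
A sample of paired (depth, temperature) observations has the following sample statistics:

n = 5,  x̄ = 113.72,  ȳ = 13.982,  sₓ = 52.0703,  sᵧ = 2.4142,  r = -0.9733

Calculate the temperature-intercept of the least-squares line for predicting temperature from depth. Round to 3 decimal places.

19.114

b = r · sᵧ/sₓ = -0.9733 · 2.4142/52.0703 = -0.045126
a = ȳ − b·x̄ = 13.982 − (-0.045126)·113.72 = 19.113765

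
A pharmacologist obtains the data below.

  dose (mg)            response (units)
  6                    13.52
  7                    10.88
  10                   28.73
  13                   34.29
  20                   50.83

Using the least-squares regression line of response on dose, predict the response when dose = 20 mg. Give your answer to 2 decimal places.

52.53

n = 5, Σx = 56, Σy = 138.25, Σxy = 1906.95, Σx² = 754
Sxx = Σx² − (Σx)²/n = 754 − 627.2 = 126.8
Sxy = Σxy − (Σx)(Σy)/n = 1906.95 − 1548.4 = 358.55
b = Sxy/Sxx = 358.55/126.8 = 2.827681
a = ȳ − b·x̄ = 27.65 − 2.827681·11.2 = -4.020032
ŷ(20) = a + b·20 = -4.020032 + 2.827681·20 = 52.533596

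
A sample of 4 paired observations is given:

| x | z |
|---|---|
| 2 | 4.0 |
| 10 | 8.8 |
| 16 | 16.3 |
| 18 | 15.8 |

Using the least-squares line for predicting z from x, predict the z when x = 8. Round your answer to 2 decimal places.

8.41

n = 4, Σx = 46, Σy = 44.9, Σxy = 641.2, Σx² = 684
Sxx = Σx² − (Σx)²/n = 684 − 529 = 155
Sxy = Σxy − (Σx)(Σy)/n = 641.2 − 516.35 = 124.85
b = Sxy/Sxx = 124.85/155 = 0.805484
a = ȳ − b·x̄ = 11.225 − 0.805484·11.5 = 1.961935
ŷ(8) = a + b·8 = 1.961935 + 0.805484·8 = 8.405806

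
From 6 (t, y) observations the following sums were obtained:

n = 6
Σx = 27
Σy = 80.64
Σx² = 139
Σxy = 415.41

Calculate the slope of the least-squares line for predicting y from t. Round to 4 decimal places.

3.0017

Sxx = Σx² − (Σx)²/n = 139 − 121.5 = 17.5
Sxy = Σxy − (Σx)(Σy)/n = 415.41 − 362.88 = 52.53
b = Sxy/Sxx = 52.53/17.5 = 3.001714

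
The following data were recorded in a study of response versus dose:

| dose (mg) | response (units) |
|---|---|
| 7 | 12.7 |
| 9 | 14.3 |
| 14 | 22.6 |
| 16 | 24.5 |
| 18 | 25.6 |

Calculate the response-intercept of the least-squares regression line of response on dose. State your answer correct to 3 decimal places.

3.624

n = 5, Σx = 64, Σy = 99.7, Σxy = 1386.8, Σx² = 906
Sxx = Σx² − (Σx)²/n = 906 − 819.2 = 86.8
Sxy = Σxy − (Σx)(Σy)/n = 1386.8 − 1276.16 = 110.64
b = Sxy/Sxx = 110.64/86.8 = 1.274654
a = ȳ − b·x̄ = 19.94 − 1.274654·12.8 = 3.624424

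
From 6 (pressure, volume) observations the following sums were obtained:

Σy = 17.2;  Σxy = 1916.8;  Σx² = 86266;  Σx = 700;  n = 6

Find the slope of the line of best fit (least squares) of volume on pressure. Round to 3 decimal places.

Sxx = Σx² − (Σx)²/n = 86266 − 81666.666667 = 4599.333333
Sxy = Σxy − (Σx)(Σy)/n = 1916.8 − 2006.666667 = -89.866667
b = Sxy/Sxx = -89.866667/4599.333333 = -0.019539

-0.020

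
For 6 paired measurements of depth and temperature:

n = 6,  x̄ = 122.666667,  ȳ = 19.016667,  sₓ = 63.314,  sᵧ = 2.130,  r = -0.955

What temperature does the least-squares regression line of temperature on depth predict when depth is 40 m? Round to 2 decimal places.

21.67

b = r · sᵧ/sₓ = -0.955 · 2.13/63.314 = -0.032128
a = ȳ − b·x̄ = 19.016667 − (-0.032128)·122.666667 = 22.957697
ŷ(40) = a + b·40 = 22.957697 + (-0.032128)·40 = 21.672579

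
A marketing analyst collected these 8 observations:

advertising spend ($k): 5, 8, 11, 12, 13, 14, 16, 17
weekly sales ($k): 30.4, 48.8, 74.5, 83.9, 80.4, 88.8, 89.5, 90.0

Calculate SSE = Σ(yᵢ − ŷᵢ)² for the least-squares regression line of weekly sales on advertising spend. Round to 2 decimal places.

346.52

n = 8, Σx = 96, Σy = 586.3, Σxy = 7619.1, Σx² = 1264, Σy² = 46354.91
Sxx = Σx² − (Σx)²/n = 1264 − 1152 = 112
Sxy = Σxy − (Σx)(Σy)/n = 7619.1 − 7035.6 = 583.5
Syy = Σy² − (Σy)²/n = 46354.91 − 42968.46125 = 3386.44875
b = Sxy/Sxx = 583.5/112 = 5.209821
SSE = Syy − b·Sxy = 3386.44875 − 5.209821·583.5 = 346.517946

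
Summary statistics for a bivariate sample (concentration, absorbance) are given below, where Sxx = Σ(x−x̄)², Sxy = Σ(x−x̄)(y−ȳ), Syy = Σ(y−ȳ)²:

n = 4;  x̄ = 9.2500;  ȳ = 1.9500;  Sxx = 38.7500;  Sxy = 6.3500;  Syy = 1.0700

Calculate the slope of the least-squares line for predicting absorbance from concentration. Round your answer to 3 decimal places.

0.164

b = Sxy/Sxx = 6.35/38.75 = 0.163871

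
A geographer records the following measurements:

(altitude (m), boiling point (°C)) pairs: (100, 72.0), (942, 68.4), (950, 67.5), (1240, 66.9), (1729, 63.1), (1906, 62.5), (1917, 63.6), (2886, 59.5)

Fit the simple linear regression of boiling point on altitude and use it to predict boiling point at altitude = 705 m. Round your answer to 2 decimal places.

68.96

n = 8, Σx = 11670, Σy = 523.5, Σxy = 740576.9, Σx² = 21963626
Sxx = Σx² − (Σx)²/n = 21963626 − 17023612.5 = 4940013.5
Sxy = Σxy − (Σx)(Σy)/n = 740576.9 − 763655.625 = -23078.725
b = Sxy/Sxx = -23078.725/4940013.5 = -0.004672
a = ȳ − b·x̄ = 65.4375 − (-0.004672)·1458.75 = 72.252479
ŷ(705) = a + b·705 = 72.252479 + (-0.004672)·705 = 68.958865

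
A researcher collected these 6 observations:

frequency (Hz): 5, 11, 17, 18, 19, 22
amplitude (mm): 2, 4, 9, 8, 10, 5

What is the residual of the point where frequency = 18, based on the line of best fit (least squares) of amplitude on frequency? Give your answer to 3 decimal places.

n = 6, Σx = 92, Σy = 38, Σxy = 651, Σx² = 1604
Sxx = Σx² − (Σx)²/n = 1604 − 1410.666667 = 193.333333
Sxy = Σxy − (Σx)(Σy)/n = 651 − 582.666667 = 68.333333
b = Sxy/Sxx = 68.333333/193.333333 = 0.353448
a = ȳ − b·x̄ = 6.333333 − 0.353448·15.333333 = 0.913793
ŷ(18) = 0.913793 + 0.353448·18 = 7.275862
residual = y − ŷ = 8 − 7.275862 = 0.724138

0.724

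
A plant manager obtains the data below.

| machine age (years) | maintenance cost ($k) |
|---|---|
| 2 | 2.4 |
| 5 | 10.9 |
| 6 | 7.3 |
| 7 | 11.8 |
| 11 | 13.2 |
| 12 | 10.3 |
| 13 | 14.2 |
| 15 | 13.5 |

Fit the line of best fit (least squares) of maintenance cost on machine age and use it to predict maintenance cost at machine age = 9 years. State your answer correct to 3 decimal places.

n = 8, Σx = 71, Σy = 83.6, Σxy = 841.6, Σx² = 773
Sxx = Σx² − (Σx)²/n = 773 − 630.125 = 142.875
Sxy = Σxy − (Σx)(Σy)/n = 841.6 − 741.95 = 99.65
b = Sxy/Sxx = 99.65/142.875 = 0.697463
a = ȳ − b·x̄ = 10.45 − 0.697463·8.875 = 4.260017
ŷ(9) = a + b·9 = 4.260017 + 0.697463·9 = 10.537183

10.537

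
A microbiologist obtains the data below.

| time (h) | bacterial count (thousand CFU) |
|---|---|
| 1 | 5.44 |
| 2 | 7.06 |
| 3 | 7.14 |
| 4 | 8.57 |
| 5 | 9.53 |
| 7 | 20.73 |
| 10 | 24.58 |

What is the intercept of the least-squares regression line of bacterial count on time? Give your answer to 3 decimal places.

n = 7, Σx = 32, Σy = 83.05, Σxy = 513.82, Σx² = 204
Sxx = Σx² − (Σx)²/n = 204 − 146.285714 = 57.714286
Sxy = Σxy − (Σx)(Σy)/n = 513.82 − 379.657143 = 134.162857
b = Sxy/Sxx = 134.162857/57.714286 = 2.324604
a = ȳ − b·x̄ = 11.864286 − 2.324604·4.571429 = 1.237525

1.238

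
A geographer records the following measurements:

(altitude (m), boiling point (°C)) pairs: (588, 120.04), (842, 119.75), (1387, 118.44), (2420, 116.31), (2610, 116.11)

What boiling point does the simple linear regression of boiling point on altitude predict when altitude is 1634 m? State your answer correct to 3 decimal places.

117.999

n = 5, Σx = 7847, Σy = 590.65, Σxy = 920206.6, Σx² = 15646977
Sxx = Σx² − (Σx)²/n = 15646977 − 12315081.8 = 3331895.2
Sxy = Σxy − (Σx)(Σy)/n = 920206.6 − 926966.11 = -6759.51
b = Sxy/Sxx = -6759.51/3331895.2 = -0.002029
a = ȳ − b·x̄ = 118.13 − (-0.002029)·1569.4 = 121.313886
ŷ(1634) = a + b·1634 = 121.313886 + (-0.002029)·1634 = 117.998944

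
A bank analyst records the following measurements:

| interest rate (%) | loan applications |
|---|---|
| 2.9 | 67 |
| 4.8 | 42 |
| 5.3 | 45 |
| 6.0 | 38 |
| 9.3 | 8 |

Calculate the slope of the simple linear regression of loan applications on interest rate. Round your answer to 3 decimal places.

-8.933

n = 5, Σx = 28.3, Σy = 200, Σxy = 936.8, Σx² = 182.03
Sxx = Σx² − (Σx)²/n = 182.03 − 160.178 = 21.852
Sxy = Σxy − (Σx)(Σy)/n = 936.8 − 1132 = -195.2
b = Sxy/Sxx = -195.2/21.852 = -8.932821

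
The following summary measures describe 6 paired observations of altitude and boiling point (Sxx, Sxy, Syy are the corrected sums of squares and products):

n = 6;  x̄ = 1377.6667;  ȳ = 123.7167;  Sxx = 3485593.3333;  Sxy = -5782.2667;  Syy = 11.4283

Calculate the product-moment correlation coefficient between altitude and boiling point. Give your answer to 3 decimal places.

r = Sxy/√(Sxx·Syy) = -5782.2667/√(39834406.290952) = -5782.2667/6311.450411 = -0.916155

-0.916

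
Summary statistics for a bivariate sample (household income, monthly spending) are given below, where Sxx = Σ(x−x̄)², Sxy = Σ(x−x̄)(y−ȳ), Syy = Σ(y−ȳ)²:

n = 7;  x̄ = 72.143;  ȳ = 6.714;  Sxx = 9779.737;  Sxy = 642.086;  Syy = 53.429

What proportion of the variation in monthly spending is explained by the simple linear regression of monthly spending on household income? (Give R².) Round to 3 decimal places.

0.789

R² = Sxy²/(Sxx·Syy) = (642.086)²/(9779.737·53.429) = 0.789009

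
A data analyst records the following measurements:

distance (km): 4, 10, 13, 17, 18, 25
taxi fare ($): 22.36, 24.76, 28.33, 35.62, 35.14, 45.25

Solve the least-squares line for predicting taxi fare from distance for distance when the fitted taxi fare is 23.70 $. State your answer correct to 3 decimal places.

n = 6, Σx = 87, Σy = 191.46, Σxy = 3074.64, Σx² = 1523
Sxx = Σx² − (Σx)²/n = 1523 − 1261.5 = 261.5
Sxy = Σxy − (Σx)(Σy)/n = 3074.64 − 2776.17 = 298.47
b = Sxy/Sxx = 298.47/261.5 = 1.141377
a = ȳ − b·x̄ = 31.91 − 1.141377·14.5 = 15.360038
Set a + b·x = 23.70: x = (23.70 − 15.360038) / 1.141377 = 7.306932

7.307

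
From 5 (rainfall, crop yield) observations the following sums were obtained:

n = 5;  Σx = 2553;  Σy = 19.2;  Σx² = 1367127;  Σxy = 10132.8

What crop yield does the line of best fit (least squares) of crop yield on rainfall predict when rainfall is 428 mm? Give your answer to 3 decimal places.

3.412

Sxx = Σx² − (Σx)²/n = 1367127 − 1303561.8 = 63565.2
Sxy = Σxy − (Σx)(Σy)/n = 10132.8 − 9803.52 = 329.28
b = Sxy/Sxx = 329.28/63565.2 = 0.005180
a = ȳ − b·x̄ = 3.84 − 0.005180·510.6 = 1.194993
ŷ(428) = a + b·428 = 1.194993 + 0.005180·428 = 3.412116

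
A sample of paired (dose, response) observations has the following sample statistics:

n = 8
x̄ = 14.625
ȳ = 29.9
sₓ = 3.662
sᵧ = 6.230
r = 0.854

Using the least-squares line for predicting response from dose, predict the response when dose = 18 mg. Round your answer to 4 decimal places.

b = r · sᵧ/sₓ = 0.854 · 6.23/3.662 = 1.452873
a = ȳ − b·x̄ = 29.9 − 1.452873·14.625 = 8.651736
ŷ(18) = a + b·18 = 8.651736 + 1.452873·18 = 34.803446

34.8034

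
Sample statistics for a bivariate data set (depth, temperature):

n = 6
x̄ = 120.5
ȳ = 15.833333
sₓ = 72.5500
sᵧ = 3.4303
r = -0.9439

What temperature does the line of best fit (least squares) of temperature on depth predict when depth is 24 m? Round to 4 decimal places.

20.1401

b = r · sᵧ/sₓ = -0.9439 · 3.4303/72.55 = -0.044629
a = ȳ − b·x̄ = 15.833333 − (-0.044629)·120.5 = 21.211171
ŷ(24) = a + b·24 = 21.211171 + (-0.044629)·24 = 20.140066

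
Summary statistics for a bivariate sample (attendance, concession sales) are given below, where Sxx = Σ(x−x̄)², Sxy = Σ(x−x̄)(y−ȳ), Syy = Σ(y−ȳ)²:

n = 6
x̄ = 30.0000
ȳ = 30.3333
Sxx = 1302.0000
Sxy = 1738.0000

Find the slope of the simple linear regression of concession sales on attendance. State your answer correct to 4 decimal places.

1.3349

b = Sxy/Sxx = 1738/1302 = 1.334869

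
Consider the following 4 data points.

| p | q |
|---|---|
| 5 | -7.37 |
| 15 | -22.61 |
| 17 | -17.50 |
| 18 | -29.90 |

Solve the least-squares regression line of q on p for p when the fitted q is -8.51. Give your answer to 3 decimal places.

n = 4, Σx = 55, Σy = -77.38, Σxy = -1211.7, Σx² = 863
Sxx = Σx² − (Σx)²/n = 863 − 756.25 = 106.75
Sxy = Σxy − (Σx)(Σy)/n = -1211.7 − (-1063.975) = -147.725
b = Sxy/Sxx = -147.725/106.75 = -1.383841
a = ȳ − b·x̄ = -19.345 − (-1.383841)·13.75 = -0.317190
Set a + b·x = -8.51: x = (-8.51 − (-0.317190)) / (-1.383841) = 5.920342

5.920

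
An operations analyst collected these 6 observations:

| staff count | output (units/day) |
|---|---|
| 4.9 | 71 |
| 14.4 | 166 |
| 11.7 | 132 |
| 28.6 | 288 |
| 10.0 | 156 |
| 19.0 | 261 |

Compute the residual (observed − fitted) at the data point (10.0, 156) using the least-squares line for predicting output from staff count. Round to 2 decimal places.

n = 6, Σx = 88.6, Σy = 1074, Σxy = 19038.5, Σx² = 1647.22
Sxx = Σx² − (Σx)²/n = 1647.22 − 1308.326667 = 338.893333
Sxy = Σxy − (Σx)(Σy)/n = 19038.5 − 15859.4 = 3179.1
b = Sxy/Sxx = 3179.1/338.893333 = 9.380828
a = ȳ − b·x̄ = 179 − 9.380828·14.766667 = 40.476443
ŷ(10.0) = 40.476443 + 9.380828·10 = 134.284721
residual = y − ŷ = 156 − 134.284721 = 21.715279

21.72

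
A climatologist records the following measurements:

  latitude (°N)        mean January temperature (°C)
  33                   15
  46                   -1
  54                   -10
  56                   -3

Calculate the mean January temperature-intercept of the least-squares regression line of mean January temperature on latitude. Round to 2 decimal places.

44.54

n = 4, Σx = 189, Σy = 1, Σxy = -259, Σx² = 9257
Sxx = Σx² − (Σx)²/n = 9257 − 8930.25 = 326.75
Sxy = Σxy − (Σx)(Σy)/n = -259 − 47.25 = -306.25
b = Sxy/Sxx = -306.25/326.75 = -0.937261
a = ȳ − b·x̄ = 0.25 − (-0.937261)·47.25 = 44.535578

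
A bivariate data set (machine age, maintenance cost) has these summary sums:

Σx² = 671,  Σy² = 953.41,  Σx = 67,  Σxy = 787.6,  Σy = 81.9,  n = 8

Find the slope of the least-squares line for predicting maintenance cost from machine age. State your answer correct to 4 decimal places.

0.9255

Sxx = Σx² − (Σx)²/n = 671 − 561.125 = 109.875
Sxy = Σxy − (Σx)(Σy)/n = 787.6 − 685.9125 = 101.6875
b = Sxy/Sxx = 101.6875/109.875 = 0.925484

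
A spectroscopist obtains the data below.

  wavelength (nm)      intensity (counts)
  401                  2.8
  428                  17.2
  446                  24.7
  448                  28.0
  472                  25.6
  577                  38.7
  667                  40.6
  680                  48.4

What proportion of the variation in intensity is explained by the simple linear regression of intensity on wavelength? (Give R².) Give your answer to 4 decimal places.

0.8136

n = 8, Σx = 4119, Σy = 226, Σxy = 126449.9, Σx² = 2206607, Σy² = 7841.74
Sxx = Σx² − (Σx)²/n = 2206607 − 2120770.125 = 85836.875
Sxy = Σxy − (Σx)(Σy)/n = 126449.9 − 116361.75 = 10088.15
Syy = Σy² − (Σy)²/n = 7841.74 − 6384.5 = 1457.24
R² = Sxy²/(Sxx·Syy) = (10088.15)²/(85836.875·1457.24) = 0.813613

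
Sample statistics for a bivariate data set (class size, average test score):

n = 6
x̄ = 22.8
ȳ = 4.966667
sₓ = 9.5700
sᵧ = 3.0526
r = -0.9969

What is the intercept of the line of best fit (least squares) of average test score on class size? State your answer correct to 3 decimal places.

b = r · sᵧ/sₓ = -0.9969 · 3.0526/9.57 = -0.317987
a = ȳ − b·x̄ = 4.966667 − (-0.317987)·22.8 = 12.216774

12.217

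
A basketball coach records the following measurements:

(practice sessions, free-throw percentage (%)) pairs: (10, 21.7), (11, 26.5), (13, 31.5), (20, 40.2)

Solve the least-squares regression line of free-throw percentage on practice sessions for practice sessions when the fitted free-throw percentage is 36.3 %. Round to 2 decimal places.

n = 4, Σx = 54, Σy = 119.9, Σxy = 1722, Σx² = 790
Sxx = Σx² − (Σx)²/n = 790 − 729 = 61
Sxy = Σxy − (Σx)(Σy)/n = 1722 − 1618.65 = 103.35
b = Sxy/Sxx = 103.35/61 = 1.694262
a = ȳ − b·x̄ = 29.975 − 1.694262·13.5 = 7.102459
Set a + b·x = 36.3: x = (36.3 − 7.102459) / 1.694262 = 17.233188

17.23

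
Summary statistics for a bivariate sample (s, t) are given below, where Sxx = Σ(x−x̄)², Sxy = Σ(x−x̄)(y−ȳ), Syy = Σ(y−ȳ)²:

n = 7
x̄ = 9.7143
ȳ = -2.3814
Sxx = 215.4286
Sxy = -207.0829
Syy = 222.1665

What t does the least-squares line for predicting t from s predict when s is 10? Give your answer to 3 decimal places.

b = Sxy/Sxx = -207.0829/215.4286 = -0.961260
a = ȳ − b·x̄ = -2.3814 − (-0.961260)·9.7143 = 6.956568
ŷ(10) = a + b·10 = 6.956568 + (-0.961260)·10 = -2.656032

-2.656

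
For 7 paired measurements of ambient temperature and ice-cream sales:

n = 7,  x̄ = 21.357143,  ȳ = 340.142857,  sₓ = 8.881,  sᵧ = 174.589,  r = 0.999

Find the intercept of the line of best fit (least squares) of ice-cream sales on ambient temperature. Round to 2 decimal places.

-79.29

b = r · sᵧ/sₓ = 0.999 · 174.589/8.881 = 19.639051
a = ȳ − b·x̄ = 340.142857 − 19.639051·21.357143 = -79.291161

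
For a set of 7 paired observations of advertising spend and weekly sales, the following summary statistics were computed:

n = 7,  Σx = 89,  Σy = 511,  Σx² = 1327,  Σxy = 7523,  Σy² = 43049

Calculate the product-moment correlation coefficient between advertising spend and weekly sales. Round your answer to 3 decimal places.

Sxx = Σx² − (Σx)²/n = 1327 − 1131.571429 = 195.428571
Sxy = Σxy − (Σx)(Σy)/n = 7523 − 6497 = 1026
Syy = Σy² − (Σy)²/n = 43049 − 37303 = 5746
r = Sxy/√(Sxx·Syy) = 1026/√(1122932.571429) = 1026/1059.685128 = 0.968212

0.968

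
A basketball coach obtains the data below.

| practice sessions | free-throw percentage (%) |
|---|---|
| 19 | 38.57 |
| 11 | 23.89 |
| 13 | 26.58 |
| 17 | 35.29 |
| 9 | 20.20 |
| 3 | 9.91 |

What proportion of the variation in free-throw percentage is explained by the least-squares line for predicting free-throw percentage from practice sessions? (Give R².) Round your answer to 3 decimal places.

0.997

n = 6, Σx = 72, Σy = 154.44, Σxy = 2152.62, Σx² = 1030, Σy² = 4516.5056
Sxx = Σx² − (Σx)²/n = 1030 − 864 = 166
Sxy = Σxy − (Σx)(Σy)/n = 2152.62 − 1853.28 = 299.34
Syy = Σy² − (Σy)²/n = 4516.5056 − 3975.2856 = 541.22
R² = Sxy²/(Sxx·Syy) = (299.34)²/(166·541.22) = 0.997350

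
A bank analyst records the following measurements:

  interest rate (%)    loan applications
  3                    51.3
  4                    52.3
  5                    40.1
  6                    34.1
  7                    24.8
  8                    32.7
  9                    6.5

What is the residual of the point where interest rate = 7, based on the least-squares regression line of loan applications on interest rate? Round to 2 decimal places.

-3.00

n = 7, Σx = 42, Σy = 241.8, Σxy = 1261.9, Σx² = 280
Sxx = Σx² − (Σx)²/n = 280 − 252 = 28
Sxy = Σxy − (Σx)(Σy)/n = 1261.9 − 1450.8 = -188.9
b = Sxy/Sxx = -188.9/28 = -6.746429
a = ȳ − b·x̄ = 34.542857 − (-6.746429)·6 = 75.021429
ŷ(7) = 75.021429 + (-6.746429)·7 = 27.796429
residual = y − ŷ = 24.8 − 27.796429 = -2.996429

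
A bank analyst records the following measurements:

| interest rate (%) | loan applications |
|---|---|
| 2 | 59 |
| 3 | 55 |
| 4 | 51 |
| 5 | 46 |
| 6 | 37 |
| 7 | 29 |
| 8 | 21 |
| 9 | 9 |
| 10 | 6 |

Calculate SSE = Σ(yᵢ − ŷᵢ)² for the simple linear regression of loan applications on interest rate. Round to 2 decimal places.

n = 9, Σx = 54, Σy = 313, Σxy = 1451, Σx² = 384, Σy² = 13991
Sxx = Σx² − (Σx)²/n = 384 − 324 = 60
Sxy = Σxy − (Σx)(Σy)/n = 1451 − 1878 = -427
Syy = Σy² − (Σy)²/n = 13991 − 10885.444444 = 3105.555556
b = Sxy/Sxx = -427/60 = -7.116667
SSE = Syy − b·Sxy = 3105.555556 − (-7.116667)·(-427) = 66.738889

66.74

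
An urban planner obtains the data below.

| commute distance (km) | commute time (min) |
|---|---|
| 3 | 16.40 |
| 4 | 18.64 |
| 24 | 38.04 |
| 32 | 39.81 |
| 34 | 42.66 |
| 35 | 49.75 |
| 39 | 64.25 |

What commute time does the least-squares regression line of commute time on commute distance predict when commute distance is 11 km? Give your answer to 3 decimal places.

24.346

n = 7, Σx = 171, Σy = 269.55, Σxy = 8008.08, Σx² = 5527
Sxx = Σx² − (Σx)²/n = 5527 − 4177.285714 = 1349.714286
Sxy = Σxy − (Σx)(Σy)/n = 8008.08 − 6584.721429 = 1423.358571
b = Sxy/Sxx = 1423.358571/1349.714286 = 1.054563
a = ȳ − b·x̄ = 38.507143 − 1.054563·24.428571 = 12.745678
ŷ(11) = a + b·11 = 12.745678 + 1.054563·11 = 24.345870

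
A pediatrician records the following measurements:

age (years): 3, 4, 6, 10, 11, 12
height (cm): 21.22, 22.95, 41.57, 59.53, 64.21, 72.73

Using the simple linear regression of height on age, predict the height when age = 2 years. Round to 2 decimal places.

14.92

n = 6, Σx = 46, Σy = 282.21, Σxy = 2579.25, Σx² = 426
Sxx = Σx² − (Σx)²/n = 426 − 352.666667 = 73.333333
Sxy = Σxy − (Σx)(Σy)/n = 2579.25 − 2163.61 = 415.64
b = Sxy/Sxx = 415.64/73.333333 = 5.667818
a = ȳ − b·x̄ = 47.035 − 5.667818·7.666667 = 3.581727
ŷ(2) = a + b·2 = 3.581727 + 5.667818·2 = 14.917364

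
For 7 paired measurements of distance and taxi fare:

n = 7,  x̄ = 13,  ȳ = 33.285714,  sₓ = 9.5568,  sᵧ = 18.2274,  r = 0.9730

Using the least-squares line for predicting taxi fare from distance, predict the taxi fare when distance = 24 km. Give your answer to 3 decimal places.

53.699

b = r · sᵧ/sₓ = 0.973 · 18.2274/9.5568 = 1.855774
a = ȳ − b·x̄ = 33.285714 − 1.855774·13 = 9.160653
ŷ(24) = a + b·24 = 9.160653 + 1.855774·24 = 53.699227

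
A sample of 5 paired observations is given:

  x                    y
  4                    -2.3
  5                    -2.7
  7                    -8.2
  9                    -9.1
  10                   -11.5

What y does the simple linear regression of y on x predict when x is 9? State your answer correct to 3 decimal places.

n = 5, Σx = 35, Σy = -33.8, Σxy = -277, Σx² = 271
Sxx = Σx² − (Σx)²/n = 271 − 245 = 26
Sxy = Σxy − (Σx)(Σy)/n = -277 − (-236.6) = -40.4
b = Sxy/Sxx = -40.4/26 = -1.553846
a = ȳ − b·x̄ = -6.76 − (-1.553846)·7 = 4.116923
ŷ(9) = a + b·9 = 4.116923 + (-1.553846)·9 = -9.867692

-9.868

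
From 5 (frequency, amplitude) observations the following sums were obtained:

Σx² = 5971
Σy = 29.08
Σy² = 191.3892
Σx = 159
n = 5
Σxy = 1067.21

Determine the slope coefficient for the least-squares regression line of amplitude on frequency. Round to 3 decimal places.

Sxx = Σx² − (Σx)²/n = 5971 − 5056.2 = 914.8
Sxy = Σxy − (Σx)(Σy)/n = 1067.21 − 924.744 = 142.466
b = Sxy/Sxx = 142.466/914.8 = 0.155735

0.156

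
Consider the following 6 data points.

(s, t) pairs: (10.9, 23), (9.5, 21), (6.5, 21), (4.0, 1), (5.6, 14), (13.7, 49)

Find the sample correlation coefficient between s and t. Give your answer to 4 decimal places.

0.9119

n = 6, Σx = 50.2, Σy = 129, Σxy = 1340.4, Σx² = 486.36, Σy² = 4009
Sxx = Σx² − (Σx)²/n = 486.36 − 420.006667 = 66.353333
Sxy = Σxy − (Σx)(Σy)/n = 1340.4 − 1079.3 = 261.1
Syy = Σy² − (Σy)²/n = 4009 − 2773.5 = 1235.5
r = Sxy/√(Sxx·Syy) = 261.1/√(81979.543333) = 261.1/286.320700 = 0.911915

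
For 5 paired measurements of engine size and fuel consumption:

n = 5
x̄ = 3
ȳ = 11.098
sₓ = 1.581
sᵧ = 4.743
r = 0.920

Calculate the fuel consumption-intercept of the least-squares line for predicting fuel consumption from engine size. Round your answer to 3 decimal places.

2.818

b = r · sᵧ/sₓ = 0.92 · 4.743/1.581 = 2.76
a = ȳ − b·x̄ = 11.098 − 2.76·3 = 2.818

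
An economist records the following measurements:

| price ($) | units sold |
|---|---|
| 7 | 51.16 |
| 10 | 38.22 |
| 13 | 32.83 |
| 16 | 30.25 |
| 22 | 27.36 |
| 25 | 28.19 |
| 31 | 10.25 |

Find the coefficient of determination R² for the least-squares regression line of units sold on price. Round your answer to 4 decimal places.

n = 7, Σx = 124, Σy = 218.26, Σxy = 3275.53, Σx² = 2644, Σy² = 7719.2936
Sxx = Σx² − (Σx)²/n = 2644 − 2196.571429 = 447.428571
Sxy = Σxy − (Σx)(Σy)/n = 3275.53 − 3866.32 = -590.79
Syy = Σy² − (Σy)²/n = 7719.2936 − 6805.3468 = 913.9468
R² = Sxy²/(Sxx·Syy) = (-590.79)²/(447.428571·913.9468) = 0.853536

0.8535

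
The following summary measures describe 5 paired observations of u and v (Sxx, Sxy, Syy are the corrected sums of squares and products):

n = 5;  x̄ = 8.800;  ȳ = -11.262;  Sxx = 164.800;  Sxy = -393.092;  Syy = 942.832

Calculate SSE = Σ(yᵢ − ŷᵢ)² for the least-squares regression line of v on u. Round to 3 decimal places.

b = Sxy/Sxx = -393.092/164.8 = -2.385267
SSE = Syy − b·Sxy = 942.832 − (-2.385267)·(-393.092) = 5.202628

5.203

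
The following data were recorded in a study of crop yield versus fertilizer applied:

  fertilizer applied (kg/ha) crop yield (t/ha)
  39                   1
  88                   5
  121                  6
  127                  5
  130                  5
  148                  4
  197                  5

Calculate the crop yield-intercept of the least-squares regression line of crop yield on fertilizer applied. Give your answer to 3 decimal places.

n = 7, Σx = 850, Σy = 31, Σxy = 4067, Σx² = 117648
Sxx = Σx² − (Σx)²/n = 117648 − 103214.285714 = 14433.714286
Sxy = Σxy − (Σx)(Σy)/n = 4067 − 3764.285714 = 302.714286
b = Sxy/Sxx = 302.714286/14433.714286 = 0.020973
a = ȳ − b·x̄ = 4.428571 − 0.020973·121.428571 = 1.881884

1.882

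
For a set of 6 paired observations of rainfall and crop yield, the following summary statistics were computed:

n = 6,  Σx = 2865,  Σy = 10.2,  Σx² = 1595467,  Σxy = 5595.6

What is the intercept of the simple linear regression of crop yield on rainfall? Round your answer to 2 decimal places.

0.18

Sxx = Σx² − (Σx)²/n = 1595467 − 1368037.5 = 227429.5
Sxy = Σxy − (Σx)(Σy)/n = 5595.6 − 4870.5 = 725.1
b = Sxy/Sxx = 725.1/227429.5 = 0.003188
a = ȳ − b·x̄ = 1.7 − 0.003188·477.5 = 0.177615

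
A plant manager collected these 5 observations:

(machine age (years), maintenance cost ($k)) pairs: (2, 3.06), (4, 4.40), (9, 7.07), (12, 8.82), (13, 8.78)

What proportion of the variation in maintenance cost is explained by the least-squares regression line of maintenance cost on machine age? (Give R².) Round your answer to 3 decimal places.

0.992

n = 5, Σx = 40, Σy = 32.13, Σxy = 307.33, Σx² = 414, Σy² = 233.5893
Sxx = Σx² − (Σx)²/n = 414 − 320 = 94
Sxy = Σxy − (Σx)(Σy)/n = 307.33 − 257.04 = 50.29
Syy = Σy² − (Σy)²/n = 233.5893 − 206.46738 = 27.12192
R² = Sxy²/(Sxx·Syy) = (50.29)²/(94·27.12192) = 0.992008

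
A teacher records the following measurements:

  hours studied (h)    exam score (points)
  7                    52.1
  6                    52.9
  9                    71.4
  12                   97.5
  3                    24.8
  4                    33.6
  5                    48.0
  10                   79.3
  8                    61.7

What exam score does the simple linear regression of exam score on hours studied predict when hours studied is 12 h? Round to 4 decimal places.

95.0439

n = 9, Σx = 64, Σy = 521.3, Σxy = 4230.1, Σx² = 524
Sxx = Σx² − (Σx)²/n = 524 − 455.111111 = 68.888889
Sxy = Σxy − (Σx)(Σy)/n = 4230.1 − 3707.022222 = 523.077778
b = Sxy/Sxx = 523.077778/68.888889 = 7.593065
a = ȳ − b·x̄ = 57.922222 − 7.593065·7.111111 = 3.927097
ŷ(12) = a + b·12 = 3.927097 + 7.593065·12 = 95.043871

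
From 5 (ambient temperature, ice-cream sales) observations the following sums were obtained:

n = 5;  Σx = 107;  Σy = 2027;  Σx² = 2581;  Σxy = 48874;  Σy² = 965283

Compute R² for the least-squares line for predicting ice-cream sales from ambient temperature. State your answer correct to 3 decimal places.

Sxx = Σx² − (Σx)²/n = 2581 − 2289.8 = 291.2
Sxy = Σxy − (Σx)(Σy)/n = 48874 − 43377.8 = 5496.2
Syy = Σy² − (Σy)²/n = 965283 − 821745.8 = 143537.2
R² = Sxy²/(Sxx·Syy) = (5496.2)²/(291.2·143537.2) = 0.722719

0.723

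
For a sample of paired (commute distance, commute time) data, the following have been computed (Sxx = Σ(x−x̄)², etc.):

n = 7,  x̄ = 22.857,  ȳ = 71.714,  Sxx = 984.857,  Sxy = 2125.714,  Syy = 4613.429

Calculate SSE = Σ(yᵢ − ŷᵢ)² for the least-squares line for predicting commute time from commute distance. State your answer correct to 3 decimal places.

25.291

b = Sxy/Sxx = 2125.714/984.857 = 2.158399
SSE = Syy − b·Sxy = 4613.429 − 2.158399·2125.714 = 25.290814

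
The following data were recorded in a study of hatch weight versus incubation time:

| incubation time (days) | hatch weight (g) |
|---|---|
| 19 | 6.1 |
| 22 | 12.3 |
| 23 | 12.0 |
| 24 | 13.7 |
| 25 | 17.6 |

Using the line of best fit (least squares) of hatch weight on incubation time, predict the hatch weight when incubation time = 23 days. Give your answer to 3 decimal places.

13.036

n = 5, Σx = 113, Σy = 61.7, Σxy = 1431.3, Σx² = 2575
Sxx = Σx² − (Σx)²/n = 2575 − 2553.8 = 21.2
Sxy = Σxy − (Σx)(Σy)/n = 1431.3 − 1394.42 = 36.88
b = Sxy/Sxx = 36.88/21.2 = 1.739623
a = ȳ − b·x̄ = 12.34 − 1.739623·22.6 = -26.975472
ŷ(23) = a + b·23 = -26.975472 + 1.739623·23 = 13.035849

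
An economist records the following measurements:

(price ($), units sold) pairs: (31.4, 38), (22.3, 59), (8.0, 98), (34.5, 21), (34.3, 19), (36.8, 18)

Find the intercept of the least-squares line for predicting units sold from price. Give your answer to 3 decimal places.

n = 6, Σx = 167.3, Σy = 253, Σxy = 5331.5, Σx² = 5268.23
Sxx = Σx² − (Σx)²/n = 5268.23 − 4664.881667 = 603.348333
Sxy = Σxy − (Σx)(Σy)/n = 5331.5 − 7054.483333 = -1722.983333
b = Sxy/Sxx = -1722.983333/603.348333 = -2.855702
a = ȳ − b·x̄ = 42.166667 − (-2.855702)·27.883333 = 121.793171

121.793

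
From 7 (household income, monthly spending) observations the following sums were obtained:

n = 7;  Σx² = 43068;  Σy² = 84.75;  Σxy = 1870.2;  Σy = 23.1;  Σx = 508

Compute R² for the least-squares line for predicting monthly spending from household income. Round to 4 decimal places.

0.7108

Sxx = Σx² − (Σx)²/n = 43068 − 36866.285714 = 6201.714286
Sxy = Σxy − (Σx)(Σy)/n = 1870.2 − 1676.4 = 193.8
Syy = Σy² − (Σy)²/n = 84.75 − 76.23 = 8.52
R² = Sxy²/(Sxx·Syy) = (193.8)²/(6201.714286·8.52) = 0.710814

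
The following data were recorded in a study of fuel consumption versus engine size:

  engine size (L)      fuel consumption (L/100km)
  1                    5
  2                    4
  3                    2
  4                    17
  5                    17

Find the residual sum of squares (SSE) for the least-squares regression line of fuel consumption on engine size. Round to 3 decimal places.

81.100

n = 5, Σx = 15, Σy = 45, Σxy = 172, Σx² = 55, Σy² = 623
Sxx = Σx² − (Σx)²/n = 55 − 45 = 10
Sxy = Σxy − (Σx)(Σy)/n = 172 − 135 = 37
Syy = Σy² − (Σy)²/n = 623 − 405 = 218
b = Sxy/Sxx = 37/10 = 3.7
SSE = Syy − b·Sxy = 218 − 3.7·37 = 81.1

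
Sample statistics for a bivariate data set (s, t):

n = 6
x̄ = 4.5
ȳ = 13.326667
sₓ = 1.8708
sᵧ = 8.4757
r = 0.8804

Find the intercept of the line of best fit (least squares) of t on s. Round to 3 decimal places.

b = r · sᵧ/sₓ = 0.8804 · 8.4757/1.8708 = 3.988671
a = ȳ − b·x̄ = 13.326667 − 3.988671·4.5 = -4.622354

-4.622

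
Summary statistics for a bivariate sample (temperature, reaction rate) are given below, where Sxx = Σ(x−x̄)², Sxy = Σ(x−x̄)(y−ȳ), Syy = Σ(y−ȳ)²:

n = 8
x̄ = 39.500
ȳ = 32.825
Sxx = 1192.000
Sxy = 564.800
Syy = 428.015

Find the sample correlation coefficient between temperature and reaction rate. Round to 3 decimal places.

0.791

r = Sxy/√(Sxx·Syy) = 564.8/√(510193.88) = 564.8/714.278573 = 0.790728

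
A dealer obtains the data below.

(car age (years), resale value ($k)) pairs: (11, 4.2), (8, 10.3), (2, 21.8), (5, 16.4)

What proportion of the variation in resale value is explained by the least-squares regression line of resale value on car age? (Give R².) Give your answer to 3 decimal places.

n = 4, Σx = 26, Σy = 52.7, Σxy = 254.2, Σx² = 214, Σy² = 867.93
Sxx = Σx² − (Σx)²/n = 214 − 169 = 45
Sxy = Σxy − (Σx)(Σy)/n = 254.2 − 342.55 = -88.35
Syy = Σy² − (Σy)²/n = 867.93 − 694.3225 = 173.6075
R² = Sxy²/(Sxx·Syy) = (-88.35)²/(45·173.6075) = 0.999153

0.999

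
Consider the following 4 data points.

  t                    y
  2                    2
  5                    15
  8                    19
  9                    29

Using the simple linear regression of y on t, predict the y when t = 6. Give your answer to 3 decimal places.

16.250

n = 4, Σx = 24, Σy = 65, Σxy = 492, Σx² = 174
Sxx = Σx² − (Σx)²/n = 174 − 144 = 30
Sxy = Σxy − (Σx)(Σy)/n = 492 − 390 = 102
b = Sxy/Sxx = 102/30 = 3.4
a = ȳ − b·x̄ = 16.25 − 3.4·6 = -4.15
ŷ(6) = a + b·6 = -4.15 + 3.4·6 = 16.25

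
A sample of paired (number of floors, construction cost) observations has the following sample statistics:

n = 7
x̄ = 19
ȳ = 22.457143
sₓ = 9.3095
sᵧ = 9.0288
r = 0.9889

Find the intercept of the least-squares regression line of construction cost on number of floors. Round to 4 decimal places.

4.2346

b = r · sᵧ/sₓ = 0.9889 · 9.0288/9.3095 = 0.959083
a = ȳ − b·x̄ = 22.457143 − 0.959083·19 = 4.234572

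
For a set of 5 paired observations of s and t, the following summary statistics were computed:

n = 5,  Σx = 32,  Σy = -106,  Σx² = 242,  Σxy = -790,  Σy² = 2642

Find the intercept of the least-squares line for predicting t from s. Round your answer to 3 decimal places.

-2.000

Sxx = Σx² − (Σx)²/n = 242 − 204.8 = 37.2
Sxy = Σxy − (Σx)(Σy)/n = -790 − (-678.4) = -111.6
b = Sxy/Sxx = -111.6/37.2 = -3
a = ȳ − b·x̄ = -21.2 − (-3)·6.4 = -2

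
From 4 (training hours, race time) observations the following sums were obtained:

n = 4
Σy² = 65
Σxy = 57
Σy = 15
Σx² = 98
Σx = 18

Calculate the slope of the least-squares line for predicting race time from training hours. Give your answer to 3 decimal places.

Sxx = Σx² − (Σx)²/n = 98 − 81 = 17
Sxy = Σxy − (Σx)(Σy)/n = 57 − 67.5 = -10.5
b = Sxy/Sxx = -10.5/17 = -0.617647

-0.618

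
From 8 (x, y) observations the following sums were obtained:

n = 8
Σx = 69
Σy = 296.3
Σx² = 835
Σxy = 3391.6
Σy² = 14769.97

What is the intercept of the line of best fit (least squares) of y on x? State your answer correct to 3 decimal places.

Sxx = Σx² − (Σx)²/n = 835 − 595.125 = 239.875
Sxy = Σxy − (Σx)(Σy)/n = 3391.6 − 2555.5875 = 836.0125
b = Sxy/Sxx = 836.0125/239.875 = 3.485201
a = ȳ − b·x̄ = 37.0375 − 3.485201·8.625 = 6.977645

6.978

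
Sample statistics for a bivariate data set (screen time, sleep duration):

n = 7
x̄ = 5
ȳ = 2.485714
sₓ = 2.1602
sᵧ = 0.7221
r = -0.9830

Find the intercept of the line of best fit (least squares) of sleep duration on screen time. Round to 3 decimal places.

b = r · sᵧ/sₓ = -0.983 · 0.7221/2.1602 = -0.328592
a = ȳ − b·x̄ = 2.485714 − (-0.328592)·5 = 4.128674

4.129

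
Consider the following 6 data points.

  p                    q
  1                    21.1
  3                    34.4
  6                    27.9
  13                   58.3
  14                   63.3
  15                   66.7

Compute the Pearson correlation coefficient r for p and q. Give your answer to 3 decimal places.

n = 6, Σx = 52, Σy = 271.7, Σxy = 2936.3, Σx² = 636, Σy² = 14261.65
Sxx = Σx² − (Σx)²/n = 636 − 450.666667 = 185.333333
Sxy = Σxy − (Σx)(Σy)/n = 2936.3 − 2354.733333 = 581.566667
Syy = Σy² − (Σy)²/n = 14261.65 − 12303.481667 = 1958.168333
r = Sxy/√(Sxx·Syy) = 581.566667/√(362913.864444) = 581.566667/602.423327 = 0.965379

0.965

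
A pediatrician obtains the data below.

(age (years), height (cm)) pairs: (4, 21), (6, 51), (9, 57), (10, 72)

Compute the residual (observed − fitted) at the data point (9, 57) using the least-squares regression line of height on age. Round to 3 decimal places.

n = 4, Σx = 29, Σy = 201, Σxy = 1623, Σx² = 233
Sxx = Σx² − (Σx)²/n = 233 − 210.25 = 22.75
Sxy = Σxy − (Σx)(Σy)/n = 1623 − 1457.25 = 165.75
b = Sxy/Sxx = 165.75/22.75 = 7.285714
a = ȳ − b·x̄ = 50.25 − 7.285714·7.25 = -2.571429
ŷ(9) = -2.571429 + 7.285714·9 = 63
residual = y − ŷ = 57 − 63 = -6

-6.000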